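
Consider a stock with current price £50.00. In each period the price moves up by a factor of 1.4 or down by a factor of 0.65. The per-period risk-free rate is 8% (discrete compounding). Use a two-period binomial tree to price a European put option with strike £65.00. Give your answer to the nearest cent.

£15.03

Risk-neutral probability p = (1 + 0.08 − 0.65)/(1.4 − 0.65) = 0.4300/0.7500 = 0.5733
Terminal stock prices: S_uu = 98, S_ud = 45.5, S_dd = 21.13
Terminal payoffs (K − S): max(-33, 0) = 0, max(19.5, 0) = 19.5, max(43.88, 0) = 43.88
Node u (S = 70): V_u = 1/1.08·[0.5733·0.0000 + 0.4267·19.5000] = 7.7037
Node d (S = 32.5): V_d = 1/1.08·[0.5733·19.5000 + 0.4267·43.8750] = 27.6852
Node 0 (S = 50): V_0 = 1/1.08·[0.5733·7.7037 + 0.4267·27.6852] = 15.0270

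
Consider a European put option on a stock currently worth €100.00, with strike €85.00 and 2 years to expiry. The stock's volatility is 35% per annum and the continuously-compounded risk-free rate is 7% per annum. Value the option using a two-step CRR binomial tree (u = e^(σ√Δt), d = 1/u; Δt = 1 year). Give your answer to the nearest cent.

CRR parameters: u = e^(σ√Δt) = e^(0.35·√1) = 1.4191, d = 1/u = 0.7047
Per-period rate: rΔt = 0.07·1 = 0.07, so R = e^0.07 = 1.0725
Risk-neutral probability p = (e^0.07 − 0.7047)/(1.4191 − 0.7047) = 0.3678/0.7144 = 0.5149
Terminal stock prices: S_uu = 201.4, S_ud = 100, S_dd = 49.66
Terminal payoffs (K − S): max(-116.4, 0) = 0, max(-15, 0) = 0, max(35.34, 0) = 35.34
Node u (S = 141.9): V_u = e^(−0.07)·[0.5149·0.0000 + 0.4851·0.0000] = 0.0000
Node d (S = 70.47): V_d = e^(−0.07)·[0.5149·0.0000 + 0.4851·35.3415] = 15.9857
Node 0 (S = 100): V_0 = e^(−0.07)·[0.5149·0.0000 + 0.4851·15.9857] = 7.2307

€7.23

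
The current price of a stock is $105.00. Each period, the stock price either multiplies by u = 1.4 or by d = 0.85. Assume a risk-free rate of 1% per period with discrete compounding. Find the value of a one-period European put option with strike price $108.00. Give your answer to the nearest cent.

$13.16

Risk-neutral probability p = (1 + 0.01 − 0.85)/(1.4 − 0.85) = 0.1600/0.5500 = 0.2909
Terminal stock prices: S_u = 147, S_d = 89.25
Terminal payoffs (K − S): max(-39, 0) = 0, max(18.75, 0) = 18.75
Node 0 (S = 105): V_0 = 1/1.01·[0.2909·0.0000 + 0.7091·18.7500] = 13.1638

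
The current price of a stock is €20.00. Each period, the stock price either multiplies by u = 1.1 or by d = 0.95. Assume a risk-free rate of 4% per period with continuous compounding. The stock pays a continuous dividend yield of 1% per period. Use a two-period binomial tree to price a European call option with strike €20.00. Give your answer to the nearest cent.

Per-period risk-free factor R = e^0.04 = 1.0408; dividend-adjusted growth = e^(0.04−0.01) = 1.0305.
Risk-neutral probability p = (1.0305 − 0.95)/(1.1 − 0.95) = 0.0805/0.1500 = 0.5364
Terminal stock prices: S_uu = 24.2, S_ud = 20.9, S_dd = 18.05
Terminal payoffs (S − K): max(4.2, 0) = 4.2, max(0.9, 0) = 0.9, max(-1.95, 0) = 0
Node u (S = 22): V_u = e^(−0.04)·[0.5364·4.2000 + 0.4636·0.9000] = 2.5653
Node d (S = 19): V_d = e^(−0.04)·[0.5364·0.9000 + 0.4636·0.0000] = 0.4638
Node 0 (S = 20): V_0 = e^(−0.04)·[0.5364·2.5653 + 0.4636·0.4638] = 1.5286

€1.53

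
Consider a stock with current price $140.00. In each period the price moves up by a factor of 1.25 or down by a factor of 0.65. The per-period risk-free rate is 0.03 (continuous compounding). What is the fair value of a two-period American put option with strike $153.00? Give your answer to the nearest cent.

$30.59

Risk-neutral probability p = (e^0.03 − 0.65)/(1.25 − 0.65) = 0.3805/0.6000 = 0.6341
Terminal stock prices: S_uu = 218.8, S_ud = 113.8, S_dd = 59.15
Terminal payoffs (K − S): max(-65.75, 0) = 0, max(39.25, 0) = 39.25, max(93.85, 0) = 93.85
Node u (S = 175): continuation = e^(−0.03)·[0.6341·0.0000 + 0.3659·39.2500] = 13.9375; exercise value = 0.0000 ≤ continuation, so V_u = 13.9375
Node d (S = 91): continuation = e^(−0.03)·[0.6341·39.2500 + 0.3659·93.8500] = 57.4782; exercise value = 62.0000 > continuation, so V_d = 62.0000 (exercise)
Node 0 (S = 140): continuation = e^(−0.03)·[0.6341·13.9375 + 0.3659·62.0000] = 30.5923; exercise value = 13.0000 ≤ continuation, so V_0 = 30.5923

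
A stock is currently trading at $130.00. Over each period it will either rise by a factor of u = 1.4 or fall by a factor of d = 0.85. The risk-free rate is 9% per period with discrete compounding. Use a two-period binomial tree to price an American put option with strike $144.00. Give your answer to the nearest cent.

Risk-neutral probability p = (1 + 0.09 − 0.85)/(1.4 − 0.85) = 0.2400/0.5500 = 0.4364
Terminal stock prices: S_uu = 254.8, S_ud = 154.7, S_dd = 93.92
Terminal payoffs (K − S): max(-110.8, 0) = 0, max(-10.7, 0) = 0, max(50.08, 0) = 50.08
Node u (S = 182): continuation = 1/1.09·[0.4364·0.0000 + 0.5636·0.0000] = 0.0000; exercise value = 0.0000 ≤ continuation, so V_u = 0.0000
Node d (S = 110.5): continuation = 1/1.09·[0.4364·0.0000 + 0.5636·50.0750] = 25.8937; exercise value = 33.5000 > continuation, so V_d = 33.5000 (exercise)
Node 0 (S = 130): continuation = 1/1.09·[0.4364·0.0000 + 0.5636·33.5000] = 17.3228; exercise value = 14.0000 ≤ continuation, so V_0 = 17.3228

$17.32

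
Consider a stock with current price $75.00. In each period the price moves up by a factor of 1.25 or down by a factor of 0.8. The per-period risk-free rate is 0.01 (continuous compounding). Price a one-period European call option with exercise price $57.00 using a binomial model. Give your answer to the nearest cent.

Risk-neutral probability p = (e^0.01 − 0.8)/(1.25 − 0.8) = 0.2101/0.4500 = 0.4668
Terminal stock prices: S_u = 93.75, S_d = 60
Terminal payoffs (S − K): max(36.75, 0) = 36.75, max(3, 0) = 3
Node 0 (S = 75): V_0 = e^(−0.01)·[0.4668·36.7500 + 0.5332·3.0000] = 18.5672

$18.57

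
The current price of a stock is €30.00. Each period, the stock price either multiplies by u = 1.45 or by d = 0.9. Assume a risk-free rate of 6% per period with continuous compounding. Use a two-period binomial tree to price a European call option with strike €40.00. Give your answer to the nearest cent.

Risk-neutral probability p = (e^0.06 − 0.9)/(1.45 − 0.9) = 0.1618/0.5500 = 0.2942
Terminal stock prices: S_uu = 63.08, S_ud = 39.15, S_dd = 24.3
Terminal payoffs (S − K): max(23.08, 0) = 23.08, max(-0.85, 0) = 0, max(-15.7, 0) = 0
Node u (S = 43.5): V_u = e^(−0.06)·[0.2942·23.0750 + 0.7058·0.0000] = 6.3944
Node d (S = 27): V_d = e^(−0.06)·[0.2942·0.0000 + 0.7058·0.0000] = 0.0000
Node 0 (S = 30): V_0 = e^(−0.06)·[0.2942·6.3944 + 0.7058·0.0000] = 1.7720

€1.77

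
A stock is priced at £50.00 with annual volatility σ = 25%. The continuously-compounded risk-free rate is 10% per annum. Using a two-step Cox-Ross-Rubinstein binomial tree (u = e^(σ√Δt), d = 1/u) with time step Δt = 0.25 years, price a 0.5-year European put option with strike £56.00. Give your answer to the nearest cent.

CRR parameters: u = e^(σ√Δt) = e^(0.25·√0.25) = 1.1331, d = 1/u = 0.8825
Per-period rate: rΔt = 0.1·0.25 = 0.025, so R = e^0.025 = 1.0253
Risk-neutral probability p = (e^0.025 − 0.8825)/(1.1331 − 0.8825) = 0.1428/0.2507 = 0.5698
Terminal stock prices: S_uu = 64.2, S_ud = 50, S_dd = 38.94
Terminal payoffs (K − S): max(-8.201, 0) = 0, max(6, 0) = 6, max(17.06, 0) = 17.06
Node u (S = 56.66): V_u = e^(−0.025)·[0.5698·0.0000 + 0.4302·6.0000] = 2.5175
Node d (S = 44.12): V_d = e^(−0.025)·[0.5698·6.0000 + 0.4302·17.0600] = 10.4925
Node 0 (S = 50): V_0 = e^(−0.025)·[0.5698·2.5175 + 0.4302·10.4925] = 5.8016

£5.80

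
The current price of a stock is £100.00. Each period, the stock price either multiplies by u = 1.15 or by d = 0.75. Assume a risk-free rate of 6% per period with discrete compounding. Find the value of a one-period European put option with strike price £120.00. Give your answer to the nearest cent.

Risk-neutral probability p = (1 + 0.06 − 0.75)/(1.15 − 0.75) = 0.3100/0.4000 = 0.7750
Terminal stock prices: S_u = 115, S_d = 75
Terminal payoffs (K − S): max(5, 0) = 5, max(45, 0) = 45
Node 0 (S = 100): V_0 = 1/1.06·[0.7750·5.0000 + 0.2250·45.0000] = 13.2075

£13.21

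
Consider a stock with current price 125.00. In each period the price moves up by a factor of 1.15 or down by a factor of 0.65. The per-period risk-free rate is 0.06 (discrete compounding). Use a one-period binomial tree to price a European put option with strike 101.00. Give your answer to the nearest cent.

3.35

Risk-neutral probability p = (1 + 0.06 − 0.65)/(1.15 − 0.65) = 0.4100/0.5000 = 0.8200
Terminal stock prices: S_u = 143.8, S_d = 81.25
Terminal payoffs (K − S): max(-42.75, 0) = 0, max(19.75, 0) = 19.75
Node 0 (S = 125): V_0 = 1/1.06·[0.8200·0.0000 + 0.1800·19.7500] = 3.3538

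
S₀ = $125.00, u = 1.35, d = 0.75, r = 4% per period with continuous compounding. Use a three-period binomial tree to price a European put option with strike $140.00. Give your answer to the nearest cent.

Risk-neutral probability p = (e^0.04 − 0.75)/(1.35 − 0.75) = 0.2908/0.6000 = 0.4847
Terminal stock prices: S_uuu = 307.5, S_uud = 170.9, S_udd = 94.92, S_ddd = 52.73
Terminal payoffs (K − S): max(-167.5, 0) = 0, max(-30.86, 0) = 0, max(45.08, 0) = 45.08, max(87.27, 0) = 87.27
Node uu (S = 227.8): V_uu = e^(−0.04)·[0.4847·0.0000 + 0.5153·0.0000] = 0.0000
Node ud (S = 126.6): V_ud = e^(−0.04)·[0.4847·0.0000 + 0.5153·45.0781] = 22.3186
Node dd (S = 70.31): V_dd = e^(−0.04)·[0.4847·45.0781 + 0.5153·87.2656] = 64.1980
Node u (S = 168.8): V_u = e^(−0.04)·[0.4847·0.0000 + 0.5153·22.3186] = 11.0502
Node d (S = 93.75): V_d = e^(−0.04)·[0.4847·22.3186 + 0.5153·64.1980] = 42.1784
Node 0 (S = 125): V_0 = e^(−0.04)·[0.4847·11.0502 + 0.5153·42.1784] = 26.0288

$26.03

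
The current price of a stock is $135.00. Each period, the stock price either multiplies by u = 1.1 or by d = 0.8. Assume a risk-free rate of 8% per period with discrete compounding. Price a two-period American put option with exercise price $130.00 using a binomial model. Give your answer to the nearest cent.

Risk-neutral probability p = (1 + 0.08 − 0.8)/(1.1 − 0.8) = 0.2800/0.3000 = 0.9333
Terminal stock prices: S_uu = 163.4, S_ud = 118.8, S_dd = 86.4
Terminal payoffs (K − S): max(-33.35, 0) = 0, max(11.2, 0) = 11.2, max(43.6, 0) = 43.6
Node u (S = 148.5): continuation = 1/1.08·[0.9333·0.0000 + 0.0667·11.2000] = 0.6914; exercise value = 0.0000 ≤ continuation, so V_u = 0.6914
Node d (S = 108): continuation = 1/1.08·[0.9333·11.2000 + 0.0667·43.6000] = 12.3704; exercise value = 22.0000 > continuation, so V_d = 22.0000 (exercise)
Node 0 (S = 135): continuation = 1/1.08·[0.9333·0.6914 + 0.0667·22.0000] = 1.9555; exercise value = 0.0000 ≤ continuation, so V_0 = 1.9555

$1.96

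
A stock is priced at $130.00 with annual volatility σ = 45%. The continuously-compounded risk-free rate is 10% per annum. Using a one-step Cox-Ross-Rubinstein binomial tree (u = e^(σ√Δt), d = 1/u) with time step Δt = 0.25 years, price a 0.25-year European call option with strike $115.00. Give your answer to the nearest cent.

CRR parameters: u = e^(σ√Δt) = e^(0.45·√0.25) = 1.2523, d = 1/u = 0.7985
Per-period rate: rΔt = 0.1·0.25 = 0.025, so R = e^0.025 = 1.0253
Risk-neutral probability p = (e^0.025 − 0.7985)/(1.2523 − 0.7985) = 0.2268/0.4538 = 0.4998
Terminal stock prices: S_u = 162.8, S_d = 103.8
Terminal payoffs (S − K): max(47.8, 0) = 47.8, max(-11.19, 0) = 0
Node 0 (S = 130): V_0 = e^(−0.025)·[0.4998·47.8020 + 0.5002·0.0000] = 23.3001

$23.30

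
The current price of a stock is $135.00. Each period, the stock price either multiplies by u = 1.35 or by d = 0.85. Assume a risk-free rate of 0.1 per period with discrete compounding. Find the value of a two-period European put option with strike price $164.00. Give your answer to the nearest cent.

$17.49

Risk-neutral probability p = (1 + 0.1 − 0.85)/(1.35 − 0.85) = 0.2500/0.5000 = 0.5000
Terminal stock prices: S_uu = 246, S_ud = 154.9, S_dd = 97.54
Terminal payoffs (K − S): max(-82.04, 0) = 0, max(9.088, 0) = 9.088, max(66.46, 0) = 66.46
Node u (S = 182.2): V_u = 1/1.1·[0.5000·0.0000 + 0.5000·9.0875] = 4.1307
Node d (S = 114.8): V_d = 1/1.1·[0.5000·9.0875 + 0.5000·66.4625] = 34.3409
Node 0 (S = 135): V_0 = 1/1.1·[0.5000·4.1307 + 0.5000·34.3409] = 17.4871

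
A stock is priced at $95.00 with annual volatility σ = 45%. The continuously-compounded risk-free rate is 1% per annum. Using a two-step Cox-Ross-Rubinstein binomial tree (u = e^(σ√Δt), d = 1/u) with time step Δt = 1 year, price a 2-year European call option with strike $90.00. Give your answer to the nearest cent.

$24.90

CRR parameters: u = e^(σ√Δt) = e^(0.45·√1) = 1.5683, d = 1/u = 0.6376
Per-period rate: rΔt = 0.01·1 = 0.01, so R = e^0.01 = 1.0101
Risk-neutral probability p = (e^0.01 − 0.6376)/(1.5683 − 0.6376) = 0.3724/0.9307 = 0.4002
Terminal stock prices: S_uu = 233.7, S_ud = 95, S_dd = 38.62
Terminal payoffs (S − K): max(143.7, 0) = 143.7, max(5, 0) = 5, max(-51.38, 0) = 0
Node u (S = 149): V_u = e^(−0.01)·[0.4002·143.6623 + 0.5998·5.0000] = 59.8852
Node d (S = 60.57): V_d = e^(−0.01)·[0.4002·5.0000 + 0.5998·0.0000] = 1.9809
Node 0 (S = 95): V_0 = e^(−0.01)·[0.4002·59.8852 + 0.5998·1.9809] = 24.9016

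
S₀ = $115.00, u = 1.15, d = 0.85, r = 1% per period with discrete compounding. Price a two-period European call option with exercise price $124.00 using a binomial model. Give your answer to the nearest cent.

$7.83

Risk-neutral probability p = (1 + 0.01 − 0.85)/(1.15 − 0.85) = 0.1600/0.3000 = 0.5333
Terminal stock prices: S_uu = 152.1, S_ud = 112.4, S_dd = 83.09
Terminal payoffs (S − K): max(28.09, 0) = 28.09, max(-11.59, 0) = 0, max(-40.91, 0) = 0
Node u (S = 132.2): V_u = 1/1.01·[0.5333·28.0875 + 0.4667·0.0000] = 14.8317
Node d (S = 97.75): V_d = 1/1.01·[0.5333·0.0000 + 0.4667·0.0000] = 0.0000
Node 0 (S = 115): V_0 = 1/1.01·[0.5333·14.8317 + 0.4667·0.0000] = 7.8319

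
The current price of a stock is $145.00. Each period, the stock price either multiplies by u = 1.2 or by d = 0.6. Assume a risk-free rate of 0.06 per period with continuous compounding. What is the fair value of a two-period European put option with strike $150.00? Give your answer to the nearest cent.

Risk-neutral probability p = (e^0.06 − 0.6)/(1.2 − 0.6) = 0.4618/0.6000 = 0.7697
Terminal stock prices: S_uu = 208.8, S_ud = 104.4, S_dd = 52.2
Terminal payoffs (K − S): max(-58.8, 0) = 0, max(45.6, 0) = 45.6, max(97.8, 0) = 97.8
Node u (S = 174): V_u = e^(−0.06)·[0.7697·0.0000 + 0.2303·45.6000] = 9.8889
Node d (S = 87): V_d = e^(−0.06)·[0.7697·45.6000 + 0.2303·97.8000] = 54.2647
Node 0 (S = 145): V_0 = e^(−0.06)·[0.7697·9.8889 + 0.2303·54.2647] = 18.9365

$18.94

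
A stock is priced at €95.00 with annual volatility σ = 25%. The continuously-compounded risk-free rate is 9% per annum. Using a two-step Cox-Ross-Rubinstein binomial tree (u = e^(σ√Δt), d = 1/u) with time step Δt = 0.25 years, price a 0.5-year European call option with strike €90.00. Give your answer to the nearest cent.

€11.93

CRR parameters: u = e^(σ√Δt) = e^(0.25·√0.25) = 1.1331, d = 1/u = 0.8825
Per-period rate: rΔt = 0.09·0.25 = 0.0225, so R = e^0.0225 = 1.0228
Risk-neutral probability p = (e^0.0225 − 0.8825)/(1.1331 − 0.8825) = 0.1403/0.2507 = 0.5596
Terminal stock prices: S_uu = 122, S_ud = 95, S_dd = 73.99
Terminal payoffs (S − K): max(31.98, 0) = 31.98, max(5, 0) = 5, max(-16.01, 0) = 0
Node u (S = 107.6): V_u = e^(−0.0225)·[0.5596·31.9824 + 0.4404·5.0000] = 19.6515
Node d (S = 83.84): V_d = e^(−0.0225)·[0.5596·5.0000 + 0.4404·0.0000] = 2.7356
Node 0 (S = 95): V_0 = e^(−0.0225)·[0.5596·19.6515 + 0.4404·2.7356] = 11.9298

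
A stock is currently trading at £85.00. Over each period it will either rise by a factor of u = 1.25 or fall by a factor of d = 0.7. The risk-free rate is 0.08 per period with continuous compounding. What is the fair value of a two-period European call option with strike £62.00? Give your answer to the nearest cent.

Risk-neutral probability p = (e^0.08 − 0.7)/(1.25 − 0.7) = 0.3833/0.5500 = 0.6969
Terminal stock prices: S_uu = 132.8, S_ud = 74.38, S_dd = 41.65
Terminal payoffs (S − K): max(70.81, 0) = 70.81, max(12.38, 0) = 12.38, max(-20.35, 0) = 0
Node u (S = 106.2): V_u = e^(−0.08)·[0.6969·70.8125 + 0.3031·12.3750] = 49.0168
Node d (S = 59.5): V_d = e^(−0.08)·[0.6969·12.3750 + 0.3031·0.0000] = 7.9609
Node 0 (S = 85): V_0 = e^(−0.08)·[0.6969·49.0168 + 0.3031·7.9609] = 33.7604

£33.76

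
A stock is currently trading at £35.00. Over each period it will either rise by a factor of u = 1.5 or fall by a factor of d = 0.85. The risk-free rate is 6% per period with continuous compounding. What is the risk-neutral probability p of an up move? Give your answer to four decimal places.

Risk-neutral probability p = (e^0.06 − 0.85)/(1.5 − 0.85) = 0.2118/0.6500 = 0.3259

p = 0.3259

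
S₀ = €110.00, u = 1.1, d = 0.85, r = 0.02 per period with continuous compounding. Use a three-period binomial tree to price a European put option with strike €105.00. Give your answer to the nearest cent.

€4.59

Risk-neutral probability p = (e^0.02 − 0.85)/(1.1 − 0.85) = 0.1702/0.2500 = 0.6808
Terminal stock prices: S_uuu = 146.4, S_uud = 113.1, S_udd = 87.42, S_ddd = 67.55
Terminal payoffs (K − S): max(-41.41, 0) = 0, max(-8.135, 0) = 0, max(17.58, 0) = 17.58, max(37.45, 0) = 37.45
Node uu (S = 133.1): V_uu = e^(−0.02)·[0.6808·0.0000 + 0.3192·0.0000] = 0.0000
Node ud (S = 102.9): V_ud = e^(−0.02)·[0.6808·0.0000 + 0.3192·17.5775] = 5.4995
Node dd (S = 79.47): V_dd = e^(−0.02)·[0.6808·17.5775 + 0.3192·37.4463] = 23.4459
Node u (S = 121): V_u = e^(−0.02)·[0.6808·0.0000 + 0.3192·5.4995] = 1.7207
Node d (S = 93.5): V_d = e^(−0.02)·[0.6808·5.4995 + 0.3192·23.4459] = 11.0056
Node 0 (S = 110): V_0 = e^(−0.02)·[0.6808·1.7207 + 0.3192·11.0056] = 4.5916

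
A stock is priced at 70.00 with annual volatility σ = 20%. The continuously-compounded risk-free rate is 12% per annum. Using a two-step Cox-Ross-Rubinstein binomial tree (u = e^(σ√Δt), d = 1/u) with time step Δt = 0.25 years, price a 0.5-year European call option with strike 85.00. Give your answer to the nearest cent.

0.18

CRR parameters: u = e^(σ√Δt) = e^(0.2·√0.25) = 1.1052, d = 1/u = 0.9048
Per-period rate: rΔt = 0.12·0.25 = 0.03, so R = e^0.03 = 1.0305
Risk-neutral probability p = (e^0.03 − 0.9048)/(1.1052 − 0.9048) = 0.1256/0.2003 = 0.6270
Terminal stock prices: S_uu = 85.5, S_ud = 70, S_dd = 57.31
Terminal payoffs (S − K): max(0.4982, 0) = 0.4982, max(-15, 0) = 0, max(-27.69, 0) = 0
Node u (S = 77.36): V_u = e^(−0.03)·[0.6270·0.4982 + 0.3730·0.0000] = 0.3032
Node d (S = 63.34): V_d = e^(−0.03)·[0.6270·0.0000 + 0.3730·0.0000] = 0.0000
Node 0 (S = 70): V_0 = e^(−0.03)·[0.6270·0.3032 + 0.3730·0.0000] = 0.1845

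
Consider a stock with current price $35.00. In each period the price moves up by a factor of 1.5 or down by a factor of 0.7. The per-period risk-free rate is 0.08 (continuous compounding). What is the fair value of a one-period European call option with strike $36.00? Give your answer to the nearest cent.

Risk-neutral probability p = (e^0.08 − 0.7)/(1.5 − 0.7) = 0.3833/0.8000 = 0.4791
Terminal stock prices: S_u = 52.5, S_d = 24.5
Terminal payoffs (S − K): max(16.5, 0) = 16.5, max(-11.5, 0) = 0
Node 0 (S = 35): V_0 = e^(−0.08)·[0.4791·16.5000 + 0.5209·0.0000] = 7.2975

$7.30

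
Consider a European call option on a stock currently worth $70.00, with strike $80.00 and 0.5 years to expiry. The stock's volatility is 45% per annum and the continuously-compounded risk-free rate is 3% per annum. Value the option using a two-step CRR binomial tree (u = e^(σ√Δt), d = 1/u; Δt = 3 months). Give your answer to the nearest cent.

CRR parameters: u = e^(σ√Δt) = e^(0.45·√0.25) = 1.2523, d = 1/u = 0.7985
Per-period rate: rΔt = 0.03·0.25 = 0.0075, so R = e^0.0075 = 1.0075
Risk-neutral probability p = (e^0.0075 − 0.7985)/(1.2523 − 0.7985) = 0.2090/0.4538 = 0.4606
Terminal stock prices: S_uu = 109.8, S_ud = 70, S_dd = 44.63
Terminal payoffs (S − K): max(29.78, 0) = 29.78, max(-10, 0) = 0, max(-35.37, 0) = 0
Node u (S = 87.66): V_u = e^(−0.0075)·[0.4606·29.7819 + 0.5394·0.0000] = 13.6143
Node d (S = 55.9): V_d = e^(−0.0075)·[0.4606·0.0000 + 0.5394·0.0000] = 0.0000
Node 0 (S = 70): V_0 = e^(−0.0075)·[0.4606·13.6143 + 0.5394·0.0000] = 6.2236

$6.22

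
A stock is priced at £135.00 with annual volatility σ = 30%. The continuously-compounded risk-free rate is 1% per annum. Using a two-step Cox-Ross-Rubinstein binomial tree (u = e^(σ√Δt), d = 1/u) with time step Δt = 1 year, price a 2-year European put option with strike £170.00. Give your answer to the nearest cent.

£46.19

CRR parameters: u = e^(σ√Δt) = e^(0.3·√1) = 1.3499, d = 1/u = 0.7408
Per-period rate: rΔt = 0.01·1 = 0.01, so R = e^0.01 = 1.0101
Risk-neutral probability p = (e^0.01 − 0.7408)/(1.3499 − 0.7408) = 0.2692/0.6090 = 0.4421
Terminal stock prices: S_uu = 246, S_ud = 135, S_dd = 74.09
Terminal payoffs (K − S): max(-75.99, 0) = 0, max(35, 0) = 35, max(95.91, 0) = 95.91
Node u (S = 182.2): V_u = e^(−0.01)·[0.4421·0.0000 + 0.5579·35.0000] = 19.3336
Node d (S = 100): V_d = e^(−0.01)·[0.4421·35.0000 + 0.5579·95.9104] = 68.2980
Node 0 (S = 135): V_0 = e^(−0.01)·[0.4421·19.3336 + 0.5579·68.2980] = 46.1887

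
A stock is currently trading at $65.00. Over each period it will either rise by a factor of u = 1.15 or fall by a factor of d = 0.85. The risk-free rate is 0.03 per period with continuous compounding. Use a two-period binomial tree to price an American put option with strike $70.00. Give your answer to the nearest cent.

Risk-neutral probability p = (e^0.03 − 0.85)/(1.15 − 0.85) = 0.1805/0.3000 = 0.6015
Terminal stock prices: S_uu = 85.96, S_ud = 63.54, S_dd = 46.96
Terminal payoffs (K − S): max(-15.96, 0) = 0, max(6.462, 0) = 6.462, max(23.04, 0) = 23.04
Node u (S = 74.75): continuation = e^(−0.03)·[0.6015·0.0000 + 0.3985·6.4625] = 2.4991; exercise value = 0.0000 ≤ continuation, so V_u = 2.4991
Node d (S = 55.25): continuation = e^(−0.03)·[0.6015·6.4625 + 0.3985·23.0375] = 12.6812; exercise value = 14.7500 > continuation, so V_d = 14.7500 (exercise)
Node 0 (S = 65): continuation = e^(−0.03)·[0.6015·2.4991 + 0.3985·14.7500] = 7.1628; exercise value = 5.0000 ≤ continuation, so V_0 = 7.1628

$7.16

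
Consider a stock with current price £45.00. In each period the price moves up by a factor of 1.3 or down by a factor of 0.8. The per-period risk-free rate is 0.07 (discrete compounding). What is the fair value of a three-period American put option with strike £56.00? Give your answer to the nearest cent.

Risk-neutral probability p = (1 + 0.07 − 0.8)/(1.3 − 0.8) = 0.2700/0.5000 = 0.5400
Terminal stock prices: S_uuu = 98.87, S_uud = 60.84, S_udd = 37.44, S_ddd = 23.04
Terminal payoffs (K − S): max(-42.87, 0) = 0, max(-4.84, 0) = 0, max(18.56, 0) = 18.56, max(32.96, 0) = 32.96
Node uu (S = 76.05): continuation = 1/1.07·[0.5400·0.0000 + 0.4600·0.0000] = 0.0000; exercise value = 0.0000 ≤ continuation, so V_uu = 0.0000
Node ud (S = 46.8): continuation = 1/1.07·[0.5400·0.0000 + 0.4600·18.5600] = 7.9791; exercise value = 9.2000 > continuation, so V_ud = 9.2000 (exercise)
Node dd (S = 28.8): continuation = 1/1.07·[0.5400·18.5600 + 0.4600·32.9600] = 23.5364; exercise value = 27.2000 > continuation, so V_dd = 27.2000 (exercise)
Node u (S = 58.5): continuation = 1/1.07·[0.5400·0.0000 + 0.4600·9.2000] = 3.9551; exercise value = 0.0000 ≤ continuation, so V_u = 3.9551
Node d (S = 36): continuation = 1/1.07·[0.5400·9.2000 + 0.4600·27.2000] = 16.3364; exercise value = 20.0000 > continuation, so V_d = 20.0000 (exercise)
Node 0 (S = 45): continuation = 1/1.07·[0.5400·3.9551 + 0.4600·20.0000] = 10.5942; exercise value = 11.0000 > continuation, so V_0 = 11.0000 (exercise)

£11.00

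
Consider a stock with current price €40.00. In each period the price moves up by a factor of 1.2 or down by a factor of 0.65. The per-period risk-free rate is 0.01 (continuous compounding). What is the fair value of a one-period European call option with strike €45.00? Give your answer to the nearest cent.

€1.94

Risk-neutral probability p = (e^0.01 − 0.65)/(1.2 − 0.65) = 0.3601/0.5500 = 0.6546
Terminal stock prices: S_u = 48, S_d = 26
Terminal payoffs (S − K): max(3, 0) = 3, max(-19, 0) = 0
Node 0 (S = 40): V_0 = e^(−0.01)·[0.6546·3.0000 + 0.3454·0.0000] = 1.9444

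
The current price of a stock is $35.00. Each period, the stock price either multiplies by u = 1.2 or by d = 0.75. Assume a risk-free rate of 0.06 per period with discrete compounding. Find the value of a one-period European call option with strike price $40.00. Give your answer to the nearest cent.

$1.30

Risk-neutral probability p = (1 + 0.06 − 0.75)/(1.2 − 0.75) = 0.3100/0.4500 = 0.6889
Terminal stock prices: S_u = 42, S_d = 26.25
Terminal payoffs (S − K): max(2, 0) = 2, max(-13.75, 0) = 0
Node 0 (S = 35): V_0 = 1/1.06·[0.6889·2.0000 + 0.3111·0.0000] = 1.2998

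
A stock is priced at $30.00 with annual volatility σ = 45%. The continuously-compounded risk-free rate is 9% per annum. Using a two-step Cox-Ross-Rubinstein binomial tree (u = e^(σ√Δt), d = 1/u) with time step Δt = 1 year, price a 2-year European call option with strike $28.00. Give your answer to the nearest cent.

$10.04

CRR parameters: u = e^(σ√Δt) = e^(0.45·√1) = 1.5683, d = 1/u = 0.6376
Per-period rate: rΔt = 0.09·1 = 0.09, so R = e^0.09 = 1.0942
Risk-neutral probability p = (e^0.09 − 0.6376)/(1.5683 − 0.6376) = 0.4565/0.9307 = 0.4905
Terminal stock prices: S_uu = 73.79, S_ud = 30, S_dd = 12.2
Terminal payoffs (S − K): max(45.79, 0) = 45.79, max(2, 0) = 2, max(-15.8, 0) = 0
Node u (S = 47.05): V_u = e^(−0.09)·[0.4905·45.7881 + 0.5095·2.0000] = 21.4593
Node d (S = 19.13): V_d = e^(−0.09)·[0.4905·2.0000 + 0.5095·0.0000] = 0.8967
Node 0 (S = 30): V_0 = e^(−0.09)·[0.4905·21.4593 + 0.5095·0.8967] = 10.0383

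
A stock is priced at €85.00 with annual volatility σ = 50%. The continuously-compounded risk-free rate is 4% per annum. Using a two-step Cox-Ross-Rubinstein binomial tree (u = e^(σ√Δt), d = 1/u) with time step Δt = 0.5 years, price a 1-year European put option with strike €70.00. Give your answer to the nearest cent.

CRR parameters: u = e^(σ√Δt) = e^(0.5·√0.5) = 1.4241, d = 1/u = 0.7022
Per-period rate: rΔt = 0.04·0.5 = 0.02, so R = e^0.02 = 1.0202
Risk-neutral probability p = (e^0.02 − 0.7022)/(1.4241 − 0.7022) = 0.3180/0.7219 = 0.4405
Terminal stock prices: S_uu = 172.4, S_ud = 85, S_dd = 41.91
Terminal payoffs (K − S): max(-102.4, 0) = 0, max(-15, 0) = 0, max(28.09, 0) = 28.09
Node u (S = 121.1): V_u = e^(−0.02)·[0.4405·0.0000 + 0.5595·0.0000] = 0.0000
Node d (S = 59.69): V_d = e^(−0.02)·[0.4405·0.0000 + 0.5595·28.0892] = 15.4046
Node 0 (S = 85): V_0 = e^(−0.02)·[0.4405·0.0000 + 0.5595·15.4046] = 8.4482

€8.45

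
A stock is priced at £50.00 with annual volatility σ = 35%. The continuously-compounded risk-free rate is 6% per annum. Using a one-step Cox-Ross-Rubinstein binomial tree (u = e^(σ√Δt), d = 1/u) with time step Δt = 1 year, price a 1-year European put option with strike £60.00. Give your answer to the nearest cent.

£11.66

CRR parameters: u = e^(σ√Δt) = e^(0.35·√1) = 1.4191, d = 1/u = 0.7047
Per-period rate: rΔt = 0.06·1 = 0.06, so R = e^0.06 = 1.0618
Risk-neutral probability p = (e^0.06 − 0.7047)/(1.4191 − 0.7047) = 0.3571/0.7144 = 0.4999
Terminal stock prices: S_u = 70.95, S_d = 35.23
Terminal payoffs (K − S): max(-10.95, 0) = 0, max(24.77, 0) = 24.77
Node 0 (S = 50): V_0 = e^(−0.06)·[0.4999·0.0000 + 0.5001·24.7656] = 11.6630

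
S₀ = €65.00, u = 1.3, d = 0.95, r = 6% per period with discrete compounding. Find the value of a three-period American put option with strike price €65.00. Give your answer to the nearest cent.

€2.65

Risk-neutral probability p = (1 + 0.06 − 0.95)/(1.3 − 0.95) = 0.1100/0.3500 = 0.3143
Terminal stock prices: S_uuu = 142.8, S_uud = 104.4, S_udd = 76.26, S_ddd = 55.73
Terminal payoffs (K − S): max(-77.81, 0) = 0, max(-39.36, 0) = 0, max(-11.26, 0) = 0, max(9.271, 0) = 9.271
Node uu (S = 109.9): continuation = 1/1.06·[0.3143·0.0000 + 0.6857·0.0000] = 0.0000; exercise value = 0.0000 ≤ continuation, so V_uu = 0.0000
Node ud (S = 80.27): continuation = 1/1.06·[0.3143·0.0000 + 0.6857·0.0000] = 0.0000; exercise value = 0.0000 ≤ continuation, so V_ud = 0.0000
Node dd (S = 58.66): continuation = 1/1.06·[0.3143·0.0000 + 0.6857·9.2706] = 5.9972; exercise value = 6.3375 > continuation, so V_dd = 6.3375 (exercise)
Node u (S = 84.5): continuation = 1/1.06·[0.3143·0.0000 + 0.6857·0.0000] = 0.0000; exercise value = 0.0000 ≤ continuation, so V_u = 0.0000
Node d (S = 61.75): continuation = 1/1.06·[0.3143·0.0000 + 0.6857·6.3375] = 4.0997; exercise value = 3.2500 ≤ continuation, so V_d = 4.0997
Node 0 (S = 65): continuation = 1/1.06·[0.3143·0.0000 + 0.6857·4.0997] = 2.6521; exercise value = 0.0000 ≤ continuation, so V_0 = 2.6521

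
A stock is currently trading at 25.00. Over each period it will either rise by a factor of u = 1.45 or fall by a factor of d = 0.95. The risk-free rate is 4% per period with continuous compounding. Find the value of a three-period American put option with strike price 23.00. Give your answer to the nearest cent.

0.76

Risk-neutral probability p = (e^0.04 − 0.95)/(1.45 − 0.95) = 0.0908/0.5000 = 0.1816
Terminal stock prices: S_uuu = 76.22, S_uud = 49.93, S_udd = 32.72, S_ddd = 21.43
Terminal payoffs (K − S): max(-53.22, 0) = 0, max(-26.93, 0) = 0, max(-9.716, 0) = 0, max(1.566, 0) = 1.566
Node uu (S = 52.56): continuation = e^(−0.04)·[0.1816·0.0000 + 0.8184·0.0000] = 0.0000; exercise value = 0.0000 ≤ continuation, so V_uu = 0.0000
Node ud (S = 34.44): continuation = e^(−0.04)·[0.1816·0.0000 + 0.8184·0.0000] = 0.0000; exercise value = 0.0000 ≤ continuation, so V_ud = 0.0000
Node dd (S = 22.56): continuation = e^(−0.04)·[0.1816·0.0000 + 0.8184·1.5656] = 1.2310; exercise value = 0.4375 ≤ continuation, so V_dd = 1.2310
Node u (S = 36.25): continuation = e^(−0.04)·[0.1816·0.0000 + 0.8184·0.0000] = 0.0000; exercise value = 0.0000 ≤ continuation, so V_u = 0.0000
Node d (S = 23.75): continuation = e^(−0.04)·[0.1816·0.0000 + 0.8184·1.2310] = 0.9679; exercise value = 0.0000 ≤ continuation, so V_d = 0.9679
Node 0 (S = 25): continuation = e^(−0.04)·[0.1816·0.0000 + 0.8184·0.9679] = 0.7611; exercise value = 0.0000 ≤ continuation, so V_0 = 0.7611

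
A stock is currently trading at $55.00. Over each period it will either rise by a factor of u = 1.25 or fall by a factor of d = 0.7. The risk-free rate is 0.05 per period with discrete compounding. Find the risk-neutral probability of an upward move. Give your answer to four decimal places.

p = 0.6364

Risk-neutral probability p = (1 + 0.05 − 0.7)/(1.25 − 0.7) = 0.3500/0.5500 = 0.6364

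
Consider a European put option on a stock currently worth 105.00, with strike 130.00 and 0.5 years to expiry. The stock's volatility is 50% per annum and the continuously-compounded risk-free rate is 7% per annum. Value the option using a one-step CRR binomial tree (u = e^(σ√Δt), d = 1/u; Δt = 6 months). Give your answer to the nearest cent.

29.24

CRR parameters: u = e^(σ√Δt) = e^(0.5·√0.5) = 1.4241, d = 1/u = 0.7022
Per-period rate: rΔt = 0.07·0.5 = 0.035, so R = e^0.035 = 1.0356
Risk-neutral probability p = (e^0.035 − 0.7022)/(1.4241 − 0.7022) = 0.3334/0.7219 = 0.4619
Terminal stock prices: S_u = 149.5, S_d = 73.73
Terminal payoffs (K − S): max(-19.53, 0) = 0, max(56.27, 0) = 56.27
Node 0 (S = 105): V_0 = e^(−0.035)·[0.4619·0.0000 + 0.5381·56.2702] = 29.2397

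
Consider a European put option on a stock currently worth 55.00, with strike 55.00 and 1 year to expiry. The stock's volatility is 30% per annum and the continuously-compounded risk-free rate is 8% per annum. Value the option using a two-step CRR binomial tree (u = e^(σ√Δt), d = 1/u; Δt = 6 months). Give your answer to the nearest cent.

3.67

CRR parameters: u = e^(σ√Δt) = e^(0.3·√0.5) = 1.2363, d = 1/u = 0.8089
Per-period rate: rΔt = 0.08·0.5 = 0.04, so R = e^0.04 = 1.0408
Risk-neutral probability p = (e^0.04 − 0.8089)/(1.2363 − 0.8089) = 0.2320/0.4275 = 0.5426
Terminal stock prices: S_uu = 84.07, S_ud = 55, S_dd = 35.98
Terminal payoffs (K − S): max(-29.07, 0) = 0, max(0, 0) = 0, max(19.02, 0) = 19.02
Node u (S = 68): V_u = e^(−0.04)·[0.5426·0.0000 + 0.4574·0.0000] = 0.0000
Node d (S = 44.49): V_d = e^(−0.04)·[0.5426·0.0000 + 0.4574·19.0162] = 8.3562
Node 0 (S = 55): V_0 = e^(−0.04)·[0.5426·0.0000 + 0.4574·8.3562] = 3.6720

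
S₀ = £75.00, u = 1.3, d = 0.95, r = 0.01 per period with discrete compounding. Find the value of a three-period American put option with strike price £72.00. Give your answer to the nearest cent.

£4.25

Risk-neutral probability p = (1 + 0.01 − 0.95)/(1.3 − 0.95) = 0.0600/0.3500 = 0.1714
Terminal stock prices: S_uuu = 164.8, S_uud = 120.4, S_udd = 87.99, S_ddd = 64.3
Terminal payoffs (K − S): max(-92.78, 0) = 0, max(-48.41, 0) = 0, max(-15.99, 0) = 0, max(7.697, 0) = 7.697
Node uu (S = 126.8): continuation = 1/1.01·[0.1714·0.0000 + 0.8286·0.0000] = 0.0000; exercise value = 0.0000 ≤ continuation, so V_uu = 0.0000
Node ud (S = 92.62): continuation = 1/1.01·[0.1714·0.0000 + 0.8286·0.0000] = 0.0000; exercise value = 0.0000 ≤ continuation, so V_ud = 0.0000
Node dd (S = 67.69): continuation = 1/1.01·[0.1714·0.0000 + 0.8286·7.6969] = 6.3143; exercise value = 4.3125 ≤ continuation, so V_dd = 6.3143
Node u (S = 97.5): continuation = 1/1.01·[0.1714·0.0000 + 0.8286·0.0000] = 0.0000; exercise value = 0.0000 ≤ continuation, so V_u = 0.0000
Node d (S = 71.25): continuation = 1/1.01·[0.1714·0.0000 + 0.8286·6.3143] = 5.1800; exercise value = 0.7500 ≤ continuation, so V_d = 5.1800
Node 0 (S = 75): continuation = 1/1.01·[0.1714·0.0000 + 0.8286·5.1800] = 4.2495; exercise value = 0.0000 ≤ continuation, so V_0 = 4.2495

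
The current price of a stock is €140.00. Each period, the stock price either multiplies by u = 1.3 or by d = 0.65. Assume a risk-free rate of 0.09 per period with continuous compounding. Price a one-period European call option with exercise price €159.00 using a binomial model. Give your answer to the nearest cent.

Risk-neutral probability p = (e^0.09 − 0.65)/(1.3 − 0.65) = 0.4442/0.6500 = 0.6833
Terminal stock prices: S_u = 182, S_d = 91
Terminal payoffs (S − K): max(23, 0) = 23, max(-68, 0) = 0
Node 0 (S = 140): V_0 = e^(−0.09)·[0.6833·23.0000 + 0.3167·0.0000] = 14.3642

€14.36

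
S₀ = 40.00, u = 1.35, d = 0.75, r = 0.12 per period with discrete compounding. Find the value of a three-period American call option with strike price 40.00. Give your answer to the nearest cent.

14.32

Risk-neutral probability p = (1 + 0.12 − 0.75)/(1.35 − 0.75) = 0.3700/0.6000 = 0.6167
Terminal stock prices: S_uuu = 98.42, S_uud = 54.68, S_udd = 30.38, S_ddd = 16.88
Terminal payoffs (S − K): max(58.42, 0) = 58.42, max(14.68, 0) = 14.68, max(-9.625, 0) = 0, max(-23.12, 0) = 0
Node uu (S = 72.9): continuation = 1/1.12·[0.6167·58.4150 + 0.3833·14.6750] = 37.1857; exercise value = 32.9000 ≤ continuation, so V_uu = 37.1857
Node ud (S = 40.5): continuation = 1/1.12·[0.6167·14.6750 + 0.3833·0.0000] = 8.0800; exercise value = 0.5000 ≤ continuation, so V_ud = 8.0800
Node dd (S = 22.5): continuation = 1/1.12·[0.6167·0.0000 + 0.3833·0.0000] = 0.0000; exercise value = 0.0000 ≤ continuation, so V_dd = 0.0000
Node u (S = 54): continuation = 1/1.12·[0.6167·37.1857 + 0.3833·8.0800] = 23.2397; exercise value = 14.0000 ≤ continuation, so V_u = 23.2397
Node d (S = 30): continuation = 1/1.12·[0.6167·8.0800 + 0.3833·0.0000] = 4.4488; exercise value = 0.0000 ≤ continuation, so V_d = 4.4488
Node 0 (S = 40): continuation = 1/1.12·[0.6167·23.2397 + 0.3833·4.4488] = 14.3183; exercise value = 0.0000 ≤ continuation, so V_0 = 14.3183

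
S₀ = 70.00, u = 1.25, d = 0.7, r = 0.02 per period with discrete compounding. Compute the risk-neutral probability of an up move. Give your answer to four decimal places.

p = 0.5818

Risk-neutral probability p = (1 + 0.02 − 0.7)/(1.25 − 0.7) = 0.3200/0.5500 = 0.5818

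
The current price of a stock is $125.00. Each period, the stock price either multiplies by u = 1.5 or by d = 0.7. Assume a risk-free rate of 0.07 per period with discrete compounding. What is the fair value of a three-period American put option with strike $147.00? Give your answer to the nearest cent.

$35.90

Risk-neutral probability p = (1 + 0.07 − 0.7)/(1.5 − 0.7) = 0.3700/0.8000 = 0.4625
Terminal stock prices: S_uuu = 421.9, S_uud = 196.9, S_udd = 91.87, S_ddd = 42.87
Terminal payoffs (K − S): max(-274.9, 0) = 0, max(-49.88, 0) = 0, max(55.13, 0) = 55.13, max(104.1, 0) = 104.1
Node uu (S = 281.2): continuation = 1/1.07·[0.4625·0.0000 + 0.5375·0.0000] = 0.0000; exercise value = 0.0000 ≤ continuation, so V_uu = 0.0000
Node ud (S = 131.2): continuation = 1/1.07·[0.4625·0.0000 + 0.5375·55.1250] = 27.6913; exercise value = 15.7500 ≤ continuation, so V_ud = 27.6913
Node dd (S = 61.25): continuation = 1/1.07·[0.4625·55.1250 + 0.5375·104.1250] = 76.1332; exercise value = 85.7500 > continuation, so V_dd = 85.7500 (exercise)
Node u (S = 187.5): continuation = 1/1.07·[0.4625·0.0000 + 0.5375·27.6913] = 13.9103; exercise value = 0.0000 ≤ continuation, so V_u = 13.9103
Node d (S = 87.5): continuation = 1/1.07·[0.4625·27.6913 + 0.5375·85.7500] = 55.0447; exercise value = 59.5000 > continuation, so V_d = 59.5000 (exercise)
Node 0 (S = 125): continuation = 1/1.07·[0.4625·13.9103 + 0.5375·59.5000] = 35.9017; exercise value = 22.0000 ≤ continuation, so V_0 = 35.9017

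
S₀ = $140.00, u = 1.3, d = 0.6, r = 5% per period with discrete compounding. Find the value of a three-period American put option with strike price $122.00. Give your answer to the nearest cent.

$16.93

Risk-neutral probability p = (1 + 0.05 − 0.6)/(1.3 − 0.6) = 0.4500/0.7000 = 0.6429
Terminal stock prices: S_uuu = 307.6, S_uud = 142, S_udd = 65.52, S_ddd = 30.24
Terminal payoffs (K − S): max(-185.6, 0) = 0, max(-19.96, 0) = 0, max(56.48, 0) = 56.48, max(91.76, 0) = 91.76
Node uu (S = 236.6): continuation = 1/1.05·[0.6429·0.0000 + 0.3571·0.0000] = 0.0000; exercise value = 0.0000 ≤ continuation, so V_uu = 0.0000
Node ud (S = 109.2): continuation = 1/1.05·[0.6429·0.0000 + 0.3571·56.4800] = 19.2109; exercise value = 12.8000 ≤ continuation, so V_ud = 19.2109
Node dd (S = 50.4): continuation = 1/1.05·[0.6429·56.4800 + 0.3571·91.7600] = 65.7905; exercise value = 71.6000 > continuation, so V_dd = 71.6000 (exercise)
Node u (S = 182): continuation = 1/1.05·[0.6429·0.0000 + 0.3571·19.2109] = 6.5343; exercise value = 0.0000 ≤ continuation, so V_u = 6.5343
Node d (S = 84): continuation = 1/1.05·[0.6429·19.2109 + 0.3571·71.6000] = 36.1155; exercise value = 38.0000 > continuation, so V_d = 38.0000 (exercise)
Node 0 (S = 140): continuation = 1/1.05·[0.6429·6.5343 + 0.3571·38.0000] = 16.9258; exercise value = 0.0000 ≤ continuation, so V_0 = 16.9258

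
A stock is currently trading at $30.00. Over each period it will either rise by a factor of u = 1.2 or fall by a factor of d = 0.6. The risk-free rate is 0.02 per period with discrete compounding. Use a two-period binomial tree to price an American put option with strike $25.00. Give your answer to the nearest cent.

Risk-neutral probability p = (1 + 0.02 − 0.6)/(1.2 − 0.6) = 0.4200/0.6000 = 0.7000
Terminal stock prices: S_uu = 43.2, S_ud = 21.6, S_dd = 10.8
Terminal payoffs (K − S): max(-18.2, 0) = 0, max(3.4, 0) = 3.4, max(14.2, 0) = 14.2
Node u (S = 36): continuation = 1/1.02·[0.7000·0.0000 + 0.3000·3.4000] = 1.0000; exercise value = 0.0000 ≤ continuation, so V_u = 1.0000
Node d (S = 18): continuation = 1/1.02·[0.7000·3.4000 + 0.3000·14.2000] = 6.5098; exercise value = 7.0000 > continuation, so V_d = 7.0000 (exercise)
Node 0 (S = 30): continuation = 1/1.02·[0.7000·1.0000 + 0.3000·7.0000] = 2.7451; exercise value = 0.0000 ≤ continuation, so V_0 = 2.7451

$2.75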